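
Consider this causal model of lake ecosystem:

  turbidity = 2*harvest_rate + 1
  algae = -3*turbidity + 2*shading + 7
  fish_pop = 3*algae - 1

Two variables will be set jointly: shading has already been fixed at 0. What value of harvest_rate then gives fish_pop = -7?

harvest_rate = 1

With shading held at 0:
Substituting into the algae equation gives algae = -6*harvest_rate + 4.
So fish_pop = -18*harvest_rate + 11.
Solve -18*harvest_rate + 11 = -7: harvest_rate = (-7 - 11) / -18 = 1.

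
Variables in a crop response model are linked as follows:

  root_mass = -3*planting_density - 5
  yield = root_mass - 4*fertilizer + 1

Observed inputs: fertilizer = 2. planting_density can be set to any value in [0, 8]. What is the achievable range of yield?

-36 to -12

Substituting into the yield equation gives yield = -3*planting_density - 12.
Linear in planting_density, so extremes are at the endpoints: planting_density = 0 gives yield = -12; planting_density = 8 gives yield = -36.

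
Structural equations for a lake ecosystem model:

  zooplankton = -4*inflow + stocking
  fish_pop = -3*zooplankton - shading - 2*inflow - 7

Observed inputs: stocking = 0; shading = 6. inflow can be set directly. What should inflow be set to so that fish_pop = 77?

inflow = 9

Substituting into the zooplankton equation gives zooplankton = -4*inflow.
Substituting into the fish_pop equation gives fish_pop = 10*inflow - 13.
Solve 10*inflow - 13 = 77: inflow = (77 + 13) / 10 = 9.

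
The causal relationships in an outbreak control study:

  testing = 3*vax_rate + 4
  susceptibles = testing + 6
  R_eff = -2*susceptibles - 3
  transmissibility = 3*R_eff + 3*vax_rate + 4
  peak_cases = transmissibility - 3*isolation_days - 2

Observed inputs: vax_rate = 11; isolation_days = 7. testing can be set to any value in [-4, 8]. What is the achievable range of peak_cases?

Intervening on testing fixes its value directly, overriding its dependence on vax_rate.
Substituting into the R_eff equation gives R_eff = -2*testing - 15.
Substituting into the transmissibility equation gives transmissibility = -6*testing - 8.
Substituting into the peak_cases equation gives peak_cases = -6*testing - 31.
Linear in testing, so extremes are at the endpoints: testing = -4 gives peak_cases = -7; testing = 8 gives peak_cases = -79.

-79 to -7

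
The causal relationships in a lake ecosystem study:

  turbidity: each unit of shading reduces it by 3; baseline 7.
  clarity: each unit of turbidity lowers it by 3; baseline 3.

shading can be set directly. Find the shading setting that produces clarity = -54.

Substituting into the clarity equation gives clarity = 9*shading - 18.
Solve 9*shading - 18 = -54: shading = (-54 + 18) / 9 = -4.

shading = -4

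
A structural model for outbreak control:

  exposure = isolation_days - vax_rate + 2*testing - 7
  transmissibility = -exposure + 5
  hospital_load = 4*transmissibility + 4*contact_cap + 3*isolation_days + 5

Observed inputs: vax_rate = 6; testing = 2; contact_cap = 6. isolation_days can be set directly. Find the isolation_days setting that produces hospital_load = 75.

isolation_days = 10

Substituting into the exposure equation gives exposure = isolation_days - 9.
Substituting into the transmissibility equation gives transmissibility = -isolation_days + 14.
Substituting into the hospital_load equation gives hospital_load = -isolation_days + 85.
Solve -isolation_days + 85 = 75: isolation_days = (75 - 85) / -1 = 10.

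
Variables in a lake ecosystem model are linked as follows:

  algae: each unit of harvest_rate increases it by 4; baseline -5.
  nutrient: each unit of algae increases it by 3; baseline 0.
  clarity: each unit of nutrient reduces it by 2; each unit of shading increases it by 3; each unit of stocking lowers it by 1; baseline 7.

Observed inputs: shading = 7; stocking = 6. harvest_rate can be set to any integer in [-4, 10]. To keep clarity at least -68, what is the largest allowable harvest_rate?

Substituting into the nutrient equation gives nutrient = 12*harvest_rate - 15.
Substituting into the clarity equation gives clarity = -24*harvest_rate + 52.
Require -24*harvest_rate + 52 ≥ -68, so harvest_rate ≤ 5.
The largest integer in [-4, 10] satisfying this is 5.

harvest_rate = 5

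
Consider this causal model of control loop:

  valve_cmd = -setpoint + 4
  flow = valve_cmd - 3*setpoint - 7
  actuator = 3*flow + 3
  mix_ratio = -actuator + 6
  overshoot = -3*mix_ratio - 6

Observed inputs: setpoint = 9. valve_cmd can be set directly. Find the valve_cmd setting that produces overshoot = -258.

Intervening on valve_cmd fixes its value directly, overriding its dependence on setpoint.
Substituting into the flow equation gives flow = valve_cmd - 34.
This gives actuator = 3*valve_cmd - 99.
This gives mix_ratio = -3*valve_cmd + 105.
Substituting into the overshoot equation gives overshoot = 9*valve_cmd - 321.
Solve 9*valve_cmd - 321 = -258: valve_cmd = (-258 + 321) / 9 = 7.

valve_cmd = 7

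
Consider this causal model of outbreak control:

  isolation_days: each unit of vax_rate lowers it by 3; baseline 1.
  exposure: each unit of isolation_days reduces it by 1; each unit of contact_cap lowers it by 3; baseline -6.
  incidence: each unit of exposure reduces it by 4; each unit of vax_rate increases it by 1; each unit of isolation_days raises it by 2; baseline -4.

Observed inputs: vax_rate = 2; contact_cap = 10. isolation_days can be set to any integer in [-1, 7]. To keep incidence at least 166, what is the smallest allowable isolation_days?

Intervening on isolation_days fixes its value directly, overriding its dependence on vax_rate.
Substituting into the exposure equation gives exposure = -isolation_days - 36.
Substituting into the incidence equation gives incidence = 6*isolation_days + 142.
Require 6*isolation_days + 142 ≥ 166, so isolation_days ≥ 4.
The smallest integer in [-1, 7] satisfying this is 4.

isolation_days = 4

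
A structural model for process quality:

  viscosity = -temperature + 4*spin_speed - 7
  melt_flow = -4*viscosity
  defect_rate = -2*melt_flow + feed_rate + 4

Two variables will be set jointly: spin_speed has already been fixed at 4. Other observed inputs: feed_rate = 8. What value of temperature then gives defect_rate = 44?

temperature = 5

With spin_speed held at 4:
Substituting into the viscosity equation gives viscosity = -temperature + 9.
This gives melt_flow = 4*temperature - 36.
Substituting into the defect_rate equation gives defect_rate = -8*temperature + 84.
Solve -8*temperature + 84 = 44: temperature = (44 - 84) / -8 = 5.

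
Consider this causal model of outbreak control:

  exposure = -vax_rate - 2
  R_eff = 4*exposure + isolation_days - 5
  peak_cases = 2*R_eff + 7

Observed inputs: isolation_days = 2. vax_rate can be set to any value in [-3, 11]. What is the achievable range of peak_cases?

Substituting into the R_eff equation gives R_eff = -4*vax_rate - 11.
This gives peak_cases = -8*vax_rate - 15.
Linear in vax_rate, so extremes are at the endpoints: vax_rate = -3 gives peak_cases = 9; vax_rate = 11 gives peak_cases = -103.

-103 to 9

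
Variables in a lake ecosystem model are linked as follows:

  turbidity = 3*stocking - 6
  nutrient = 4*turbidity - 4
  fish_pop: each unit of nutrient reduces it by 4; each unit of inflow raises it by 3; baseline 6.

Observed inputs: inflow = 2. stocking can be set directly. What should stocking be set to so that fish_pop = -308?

stocking = 9

Substituting into the nutrient equation gives nutrient = 12*stocking - 28.
Substituting into the fish_pop equation gives fish_pop = -48*stocking + 124.
Solve -48*stocking + 124 = -308: stocking = (-308 - 124) / -48 = 9.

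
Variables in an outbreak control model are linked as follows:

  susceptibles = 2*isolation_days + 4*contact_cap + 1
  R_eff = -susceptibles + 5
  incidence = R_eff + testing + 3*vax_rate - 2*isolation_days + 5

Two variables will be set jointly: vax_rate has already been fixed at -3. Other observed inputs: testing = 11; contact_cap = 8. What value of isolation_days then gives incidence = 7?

With vax_rate held at -3:
Substituting into the susceptibles equation gives susceptibles = 2*isolation_days + 33.
Substituting into the R_eff equation gives R_eff = -2*isolation_days - 28.
Substituting into the incidence equation gives incidence = -4*isolation_days - 21.
Solve -4*isolation_days - 21 = 7: isolation_days = (7 + 21) / -4 = -7.

isolation_days = -7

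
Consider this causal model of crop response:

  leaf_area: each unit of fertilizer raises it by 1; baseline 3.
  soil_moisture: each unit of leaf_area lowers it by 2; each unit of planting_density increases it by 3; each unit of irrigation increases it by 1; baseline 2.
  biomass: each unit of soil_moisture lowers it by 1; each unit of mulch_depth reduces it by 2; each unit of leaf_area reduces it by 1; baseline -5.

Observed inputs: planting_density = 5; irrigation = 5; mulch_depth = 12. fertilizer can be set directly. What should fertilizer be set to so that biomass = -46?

fertilizer = 2

Substituting into the soil_moisture equation gives soil_moisture = -2*fertilizer + 16.
Substituting into the biomass equation gives biomass = fertilizer - 48.
Solve fertilizer - 48 = -46: fertilizer = (-46 + 48) / 1 = 2.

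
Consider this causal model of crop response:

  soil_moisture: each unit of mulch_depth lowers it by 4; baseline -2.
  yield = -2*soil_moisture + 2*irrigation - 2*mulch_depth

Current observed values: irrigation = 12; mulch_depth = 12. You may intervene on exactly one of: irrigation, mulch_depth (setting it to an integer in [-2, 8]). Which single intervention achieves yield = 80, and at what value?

set irrigation = 2

Intervening on irrigation: with other inputs at their observed values, yield = 2*irrigation + 76. Solving for 80 gives irrigation = 2, within [-2, 8].
Intervening on mulch_depth: yield = 6*mulch_depth + 28. Reaching 80 requires mulch_depth = 26/3, not an integer.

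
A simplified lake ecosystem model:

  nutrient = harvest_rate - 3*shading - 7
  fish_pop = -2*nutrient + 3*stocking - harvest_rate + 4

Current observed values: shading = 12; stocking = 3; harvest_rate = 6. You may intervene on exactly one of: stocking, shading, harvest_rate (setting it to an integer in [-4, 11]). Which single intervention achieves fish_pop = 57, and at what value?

Intervening on stocking: fish_pop = 3*stocking + 72. Reaching 57 requires stocking = -5, outside [-4, 11].
Intervening on shading: with other inputs at their observed values, fish_pop = 6*shading + 9. Solving for 57 gives shading = 8, within [-4, 11].
Intervening on harvest_rate: fish_pop = -3*harvest_rate + 99. Reaching 57 requires harvest_rate = 14, outside [-4, 11].

set shading = 8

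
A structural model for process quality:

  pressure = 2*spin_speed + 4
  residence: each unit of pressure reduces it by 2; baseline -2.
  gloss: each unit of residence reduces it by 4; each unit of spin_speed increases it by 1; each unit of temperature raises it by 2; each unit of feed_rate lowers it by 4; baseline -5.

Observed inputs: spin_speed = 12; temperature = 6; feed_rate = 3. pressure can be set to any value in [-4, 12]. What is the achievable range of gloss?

-17 to 111

Intervening on pressure fixes its value directly, overriding its dependence on spin_speed.
Substituting into the gloss equation gives gloss = 8*pressure + 15.
Linear in pressure, so extremes are at the endpoints: pressure = -4 gives gloss = -17; pressure = 12 gives gloss = 111.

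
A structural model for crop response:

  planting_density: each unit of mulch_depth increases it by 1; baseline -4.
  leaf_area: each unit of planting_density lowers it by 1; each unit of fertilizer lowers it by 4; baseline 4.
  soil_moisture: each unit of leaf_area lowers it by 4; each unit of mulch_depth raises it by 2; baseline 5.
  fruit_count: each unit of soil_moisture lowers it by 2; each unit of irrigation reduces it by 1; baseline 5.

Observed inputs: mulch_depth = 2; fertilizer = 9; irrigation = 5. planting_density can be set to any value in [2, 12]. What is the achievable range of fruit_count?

-370 to -290

Intervening on planting_density fixes its value directly, overriding its dependence on mulch_depth.
Substituting into the leaf_area equation gives leaf_area = -planting_density - 32.
Substituting into the soil_moisture equation gives soil_moisture = 4*planting_density + 137.
Substituting into the fruit_count equation gives fruit_count = -8*planting_density - 274.
Linear in planting_density, so extremes are at the endpoints: planting_density = 2 gives fruit_count = -290; planting_density = 12 gives fruit_count = -370.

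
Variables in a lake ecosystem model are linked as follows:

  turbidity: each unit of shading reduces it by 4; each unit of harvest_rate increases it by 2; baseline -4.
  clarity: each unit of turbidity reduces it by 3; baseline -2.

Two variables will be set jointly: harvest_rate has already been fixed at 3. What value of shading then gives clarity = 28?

shading = 3

With harvest_rate held at 3:
Substituting into the turbidity equation gives turbidity = -4*shading + 2.
clarity becomes 12*shading - 8.
Solve 12*shading - 8 = 28: shading = (28 + 8) / 12 = 3.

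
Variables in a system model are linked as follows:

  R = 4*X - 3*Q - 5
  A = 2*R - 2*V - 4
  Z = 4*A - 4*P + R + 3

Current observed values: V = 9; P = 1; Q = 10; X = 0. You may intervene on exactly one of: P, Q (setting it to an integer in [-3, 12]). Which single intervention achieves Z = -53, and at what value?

Intervening on P: Z = -4*P - 400. Reaching -53 requires P = -347/4, not an integer.
Intervening on Q: with other inputs at their observed values, Z = -27*Q - 134. Solving for -53 gives Q = -3, within [-3, 12].

set Q = -3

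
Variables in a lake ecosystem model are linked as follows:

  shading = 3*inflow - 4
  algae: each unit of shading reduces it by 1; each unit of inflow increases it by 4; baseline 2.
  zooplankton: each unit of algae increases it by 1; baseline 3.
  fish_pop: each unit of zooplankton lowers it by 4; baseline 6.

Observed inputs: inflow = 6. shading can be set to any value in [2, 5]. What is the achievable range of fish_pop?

-102 to -90

Intervening on shading fixes its value directly, overriding its dependence on inflow.
Substituting into the algae equation gives algae = -shading + 26.
So zooplankton = -shading + 29.
Substituting into the fish_pop equation gives fish_pop = 4*shading - 110.
Linear in shading, so extremes are at the endpoints: shading = 2 gives fish_pop = -102; shading = 5 gives fish_pop = -90.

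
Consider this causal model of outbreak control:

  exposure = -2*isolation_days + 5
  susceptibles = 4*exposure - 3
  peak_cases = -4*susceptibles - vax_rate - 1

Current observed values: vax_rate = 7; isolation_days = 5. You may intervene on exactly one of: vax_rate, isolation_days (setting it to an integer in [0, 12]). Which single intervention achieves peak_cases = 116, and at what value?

set isolation_days = 6

Intervening on vax_rate: peak_cases = -vax_rate + 91. Reaching 116 requires vax_rate = -25, outside [0, 12].
Intervening on isolation_days: with other inputs at their observed values, peak_cases = 32*isolation_days - 76. Solving for 116 gives isolation_days = 6, within [0, 12].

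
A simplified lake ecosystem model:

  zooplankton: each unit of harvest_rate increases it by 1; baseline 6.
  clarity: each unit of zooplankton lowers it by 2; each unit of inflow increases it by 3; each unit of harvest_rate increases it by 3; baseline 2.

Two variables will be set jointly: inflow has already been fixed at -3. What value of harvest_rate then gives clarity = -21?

harvest_rate = -2

With inflow held at -3:
Substituting into the clarity equation gives clarity = harvest_rate - 19.
Solve harvest_rate - 19 = -21: harvest_rate = (-21 + 19) / 1 = -2.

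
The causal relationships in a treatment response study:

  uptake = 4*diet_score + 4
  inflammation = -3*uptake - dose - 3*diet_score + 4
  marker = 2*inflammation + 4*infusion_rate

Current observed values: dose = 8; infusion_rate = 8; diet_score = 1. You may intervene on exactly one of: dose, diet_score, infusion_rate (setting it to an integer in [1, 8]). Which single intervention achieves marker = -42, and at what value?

set infusion_rate = 5

Intervening on dose: marker = -2*dose - 14. Reaching -42 requires dose = 14, outside [1, 8].
Intervening on diet_score: marker = -30*diet_score. Reaching -42 requires diet_score = 7/5, not an integer.
Intervening on infusion_rate: with other inputs at their observed values, marker = 4*infusion_rate - 62. Solving for -42 gives infusion_rate = 5, within [1, 8].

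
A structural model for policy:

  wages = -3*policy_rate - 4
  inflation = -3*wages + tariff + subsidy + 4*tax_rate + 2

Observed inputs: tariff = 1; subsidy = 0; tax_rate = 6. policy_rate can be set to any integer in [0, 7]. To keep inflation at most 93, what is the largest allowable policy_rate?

Substituting into the inflation equation gives inflation = 9*policy_rate + 39.
Require 9*policy_rate + 39 ≤ 93, so policy_rate ≤ 6.
The largest integer in [0, 7] satisfying this is 6.

policy_rate = 6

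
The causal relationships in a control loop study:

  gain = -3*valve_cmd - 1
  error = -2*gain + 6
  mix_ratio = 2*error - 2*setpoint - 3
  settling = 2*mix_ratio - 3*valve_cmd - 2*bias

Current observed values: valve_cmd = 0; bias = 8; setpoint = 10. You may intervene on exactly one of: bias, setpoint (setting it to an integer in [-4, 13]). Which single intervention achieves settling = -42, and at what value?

set setpoint = 13

Intervening on bias: settling = -2*bias - 14. Reaching -42 requires bias = 14, outside [-4, 13].
Intervening on setpoint: with other inputs at their observed values, settling = -4*setpoint + 10. Solving for -42 gives setpoint = 13, within [-4, 13].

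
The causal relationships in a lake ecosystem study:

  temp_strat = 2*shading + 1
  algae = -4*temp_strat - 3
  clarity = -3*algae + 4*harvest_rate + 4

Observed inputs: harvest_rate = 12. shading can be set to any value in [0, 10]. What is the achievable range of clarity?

73 to 313

Substituting into the algae equation gives algae = -8*shading - 7.
Substituting into the clarity equation gives clarity = 24*shading + 73.
Linear in shading, so extremes are at the endpoints: shading = 0 gives clarity = 73; shading = 10 gives clarity = 313.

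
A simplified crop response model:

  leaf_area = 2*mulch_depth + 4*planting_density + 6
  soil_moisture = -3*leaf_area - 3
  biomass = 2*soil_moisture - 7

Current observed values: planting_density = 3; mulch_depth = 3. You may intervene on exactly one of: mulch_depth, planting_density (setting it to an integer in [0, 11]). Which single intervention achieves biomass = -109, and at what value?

Intervening on mulch_depth: biomass = -12*mulch_depth - 121. Reaching -109 requires mulch_depth = -1, outside [0, 11].
Intervening on planting_density: with other inputs at their observed values, biomass = -24*planting_density - 85. Solving for -109 gives planting_density = 1, within [0, 11].

set planting_density = 1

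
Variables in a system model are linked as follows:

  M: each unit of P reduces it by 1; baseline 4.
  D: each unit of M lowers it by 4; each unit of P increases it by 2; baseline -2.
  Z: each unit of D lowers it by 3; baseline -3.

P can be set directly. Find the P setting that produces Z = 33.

Substituting into the D equation gives D = 6*P - 18.
Z becomes -18*P + 51.
Solve -18*P + 51 = 33: P = (33 - 51) / -18 = 1.

P = 1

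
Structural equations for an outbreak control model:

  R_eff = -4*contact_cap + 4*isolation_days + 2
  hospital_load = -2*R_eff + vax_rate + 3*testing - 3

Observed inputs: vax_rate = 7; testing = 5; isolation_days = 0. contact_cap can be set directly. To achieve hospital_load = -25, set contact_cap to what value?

Substituting into the R_eff equation gives R_eff = -4*contact_cap + 2.
Substituting into the hospital_load equation gives hospital_load = 8*contact_cap + 15.
Solve 8*contact_cap + 15 = -25: contact_cap = (-25 - 15) / 8 = -5.

contact_cap = -5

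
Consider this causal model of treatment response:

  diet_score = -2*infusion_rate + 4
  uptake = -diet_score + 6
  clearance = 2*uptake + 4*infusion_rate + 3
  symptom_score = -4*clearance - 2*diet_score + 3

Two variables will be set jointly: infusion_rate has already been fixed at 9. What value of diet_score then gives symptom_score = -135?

With infusion_rate held at 9:
Intervening on diet_score fixes its value directly, overriding its dependence on infusion_rate.
Substituting into the clearance equation gives clearance = -2*diet_score + 51.
Substituting into the symptom_score equation gives symptom_score = 6*diet_score - 201.
Solve 6*diet_score - 201 = -135: diet_score = (-135 + 201) / 6 = 11.

diet_score = 11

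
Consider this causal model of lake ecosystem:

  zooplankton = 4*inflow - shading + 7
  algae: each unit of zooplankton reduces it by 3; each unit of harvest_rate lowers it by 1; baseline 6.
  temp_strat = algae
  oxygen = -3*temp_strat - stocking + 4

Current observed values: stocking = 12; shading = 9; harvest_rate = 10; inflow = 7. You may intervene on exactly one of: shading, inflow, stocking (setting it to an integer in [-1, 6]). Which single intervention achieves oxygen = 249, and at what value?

set stocking = 1

Intervening on shading: oxygen = -9*shading + 319. Reaching 249 requires shading = 70/9, not an integer.
Intervening on inflow: oxygen = 36*inflow - 14. Reaching 249 requires inflow = 263/36, not an integer.
Intervening on stocking: with other inputs at their observed values, oxygen = -stocking + 250. Solving for 249 gives stocking = 1, within [-1, 6].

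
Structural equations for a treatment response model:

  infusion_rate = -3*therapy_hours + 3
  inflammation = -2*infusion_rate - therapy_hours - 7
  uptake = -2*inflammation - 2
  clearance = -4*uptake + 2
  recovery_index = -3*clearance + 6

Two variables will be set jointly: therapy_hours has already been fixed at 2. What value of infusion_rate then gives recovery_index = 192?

With therapy_hours held at 2:
Intervening on infusion_rate fixes its value directly, overriding its dependence on therapy_hours.
Substituting into the inflammation equation gives inflammation = -2*infusion_rate - 9.
uptake becomes 4*infusion_rate + 16.
Substituting into the clearance equation gives clearance = -16*infusion_rate - 62.
Substituting into the recovery_index equation gives recovery_index = 48*infusion_rate + 192.
Solve 48*infusion_rate + 192 = 192: infusion_rate = (192 - 192) / 48 = 0.

infusion_rate = 0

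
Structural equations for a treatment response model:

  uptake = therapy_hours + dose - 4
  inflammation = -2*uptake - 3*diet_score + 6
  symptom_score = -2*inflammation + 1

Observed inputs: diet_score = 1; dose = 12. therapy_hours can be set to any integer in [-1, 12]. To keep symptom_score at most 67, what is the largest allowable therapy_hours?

Substituting into the uptake equation gives uptake = therapy_hours + 8.
Substituting into the inflammation equation gives inflammation = -2*therapy_hours - 13.
This gives symptom_score = 4*therapy_hours + 27.
Require 4*therapy_hours + 27 ≤ 67, so therapy_hours ≤ 10.
The largest integer in [-1, 12] satisfying this is 10.

therapy_hours = 10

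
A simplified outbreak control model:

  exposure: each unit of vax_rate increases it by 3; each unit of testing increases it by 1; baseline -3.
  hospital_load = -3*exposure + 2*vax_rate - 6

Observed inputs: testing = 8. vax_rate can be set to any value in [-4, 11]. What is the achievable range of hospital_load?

Substituting into the exposure equation gives exposure = 3*vax_rate + 5.
Substituting into the hospital_load equation gives hospital_load = -7*vax_rate - 21.
Linear in vax_rate, so extremes are at the endpoints: vax_rate = -4 gives hospital_load = 7; vax_rate = 11 gives hospital_load = -98.

-98 to 7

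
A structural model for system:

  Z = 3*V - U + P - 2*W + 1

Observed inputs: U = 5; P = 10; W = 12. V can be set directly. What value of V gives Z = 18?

Substituting into the Z equation gives Z = 3*V - 18.
Solve 3*V - 18 = 18: V = (18 + 18) / 3 = 12.

V = 12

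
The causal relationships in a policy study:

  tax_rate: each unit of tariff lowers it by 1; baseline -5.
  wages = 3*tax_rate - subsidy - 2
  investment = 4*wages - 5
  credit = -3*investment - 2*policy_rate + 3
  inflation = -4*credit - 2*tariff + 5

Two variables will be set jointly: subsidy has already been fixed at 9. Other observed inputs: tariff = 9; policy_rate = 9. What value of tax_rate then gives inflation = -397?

With subsidy held at 9:
Intervening on tax_rate fixes its value directly, overriding its dependence on tariff.
Substituting into the wages equation gives wages = 3*tax_rate - 11.
Substituting into the investment equation gives investment = 12*tax_rate - 49.
Substituting into the credit equation gives credit = -36*tax_rate + 132.
Substituting into the inflation equation gives inflation = 144*tax_rate - 541.
Solve 144*tax_rate - 541 = -397: tax_rate = (-397 + 541) / 144 = 1.

tax_rate = 1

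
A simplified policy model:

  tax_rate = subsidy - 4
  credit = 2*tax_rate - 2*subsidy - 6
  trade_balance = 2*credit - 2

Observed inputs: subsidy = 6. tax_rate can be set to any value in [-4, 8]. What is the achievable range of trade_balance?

-54 to -6

Intervening on tax_rate fixes its value directly, overriding its dependence on subsidy.
Substituting into the credit equation gives credit = 2*tax_rate - 18.
trade_balance becomes 4*tax_rate - 38.
Linear in tax_rate, so extremes are at the endpoints: tax_rate = -4 gives trade_balance = -54; tax_rate = 8 gives trade_balance = -6.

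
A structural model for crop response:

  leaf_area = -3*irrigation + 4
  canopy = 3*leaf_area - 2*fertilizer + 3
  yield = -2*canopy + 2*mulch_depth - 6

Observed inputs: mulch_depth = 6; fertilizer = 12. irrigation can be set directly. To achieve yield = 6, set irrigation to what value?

irrigation = -1

Substituting into the canopy equation gives canopy = -9*irrigation - 9.
So yield = 18*irrigation + 24.
Solve 18*irrigation + 24 = 6: irrigation = (6 - 24) / 18 = -1.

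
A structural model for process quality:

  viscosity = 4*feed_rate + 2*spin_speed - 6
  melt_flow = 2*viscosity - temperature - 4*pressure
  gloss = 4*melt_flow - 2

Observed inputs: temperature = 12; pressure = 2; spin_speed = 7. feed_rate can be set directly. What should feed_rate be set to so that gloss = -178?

Substituting into the viscosity equation gives viscosity = 4*feed_rate + 8.
Substituting into the melt_flow equation gives melt_flow = 8*feed_rate - 4.
Substituting into the gloss equation gives gloss = 32*feed_rate - 18.
Solve 32*feed_rate - 18 = -178: feed_rate = (-178 + 18) / 32 = -5.

feed_rate = -5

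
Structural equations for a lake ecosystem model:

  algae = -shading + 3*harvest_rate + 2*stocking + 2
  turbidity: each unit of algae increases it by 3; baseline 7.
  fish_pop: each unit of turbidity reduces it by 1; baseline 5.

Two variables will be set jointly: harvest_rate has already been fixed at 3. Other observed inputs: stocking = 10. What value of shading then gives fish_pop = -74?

shading = 7

With harvest_rate held at 3:
Substituting into the algae equation gives algae = -shading + 31.
Substituting into the turbidity equation gives turbidity = -3*shading + 100.
Substituting into the fish_pop equation gives fish_pop = 3*shading - 95.
Solve 3*shading - 95 = -74: shading = (-74 + 95) / 3 = 7.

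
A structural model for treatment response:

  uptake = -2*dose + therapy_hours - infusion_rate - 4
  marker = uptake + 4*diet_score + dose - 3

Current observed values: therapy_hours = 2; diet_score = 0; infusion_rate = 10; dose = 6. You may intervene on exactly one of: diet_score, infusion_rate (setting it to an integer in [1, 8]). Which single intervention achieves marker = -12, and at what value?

set infusion_rate = 1

Intervening on diet_score: marker = 4*diet_score - 21. Reaching -12 requires diet_score = 9/4, not an integer.
Intervening on infusion_rate: with other inputs at their observed values, marker = -infusion_rate - 11. Solving for -12 gives infusion_rate = 1, within [1, 8].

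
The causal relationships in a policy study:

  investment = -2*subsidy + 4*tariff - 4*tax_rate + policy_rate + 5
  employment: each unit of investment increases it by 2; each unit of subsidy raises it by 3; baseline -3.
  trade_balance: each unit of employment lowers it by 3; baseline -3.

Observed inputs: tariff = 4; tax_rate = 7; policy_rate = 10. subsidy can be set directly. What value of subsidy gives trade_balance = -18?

subsidy = -2

Substituting into the investment equation gives investment = -2*subsidy + 3.
This gives employment = -subsidy + 3.
Substituting into the trade_balance equation gives trade_balance = 3*subsidy - 12.
Solve 3*subsidy - 12 = -18: subsidy = (-18 + 12) / 3 = -2.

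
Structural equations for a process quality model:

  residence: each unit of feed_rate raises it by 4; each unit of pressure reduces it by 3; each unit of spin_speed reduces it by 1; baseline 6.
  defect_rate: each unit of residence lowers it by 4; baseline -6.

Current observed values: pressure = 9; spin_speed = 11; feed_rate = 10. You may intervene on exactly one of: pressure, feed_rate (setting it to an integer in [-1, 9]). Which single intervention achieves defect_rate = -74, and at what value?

Intervening on pressure: with other inputs at their observed values, defect_rate = 12*pressure - 146. Solving for -74 gives pressure = 6, within [-1, 9].
Intervening on feed_rate: defect_rate = -16*feed_rate + 122. Reaching -74 requires feed_rate = 49/4, not an integer.

set pressure = 6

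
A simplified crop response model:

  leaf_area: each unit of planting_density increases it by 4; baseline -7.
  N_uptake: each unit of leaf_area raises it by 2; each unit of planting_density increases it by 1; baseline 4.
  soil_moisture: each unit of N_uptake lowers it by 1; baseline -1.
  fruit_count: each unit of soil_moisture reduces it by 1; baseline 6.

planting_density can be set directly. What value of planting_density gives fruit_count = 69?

Substituting into the N_uptake equation gives N_uptake = 9*planting_density - 10.
So soil_moisture = -9*planting_density + 9.
This gives fruit_count = 9*planting_density - 3.
Solve 9*planting_density - 3 = 69: planting_density = (69 + 3) / 9 = 8.

planting_density = 8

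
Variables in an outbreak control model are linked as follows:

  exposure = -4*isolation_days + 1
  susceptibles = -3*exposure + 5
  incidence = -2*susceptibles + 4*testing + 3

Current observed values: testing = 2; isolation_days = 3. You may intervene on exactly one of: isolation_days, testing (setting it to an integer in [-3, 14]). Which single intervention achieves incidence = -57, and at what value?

set testing = 4

Intervening on isolation_days: incidence = -24*isolation_days + 7. Reaching -57 requires isolation_days = 8/3, not an integer.
Intervening on testing: with other inputs at their observed values, incidence = 4*testing - 73. Solving for -57 gives testing = 4, within [-3, 14].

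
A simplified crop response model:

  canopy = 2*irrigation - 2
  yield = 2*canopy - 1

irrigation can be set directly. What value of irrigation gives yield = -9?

Substituting into the yield equation gives yield = 4*irrigation - 5.
Solve 4*irrigation - 5 = -9: irrigation = (-9 + 5) / 4 = -1.

irrigation = -1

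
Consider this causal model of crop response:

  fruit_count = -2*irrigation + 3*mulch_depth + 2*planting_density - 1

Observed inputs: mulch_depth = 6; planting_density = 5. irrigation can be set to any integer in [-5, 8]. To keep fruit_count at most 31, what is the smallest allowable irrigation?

irrigation = -2

Substituting into the fruit_count equation gives fruit_count = -2*irrigation + 27.
Require -2*irrigation + 27 ≤ 31, so irrigation ≥ -2.
The smallest integer in [-5, 8] satisfying this is -2.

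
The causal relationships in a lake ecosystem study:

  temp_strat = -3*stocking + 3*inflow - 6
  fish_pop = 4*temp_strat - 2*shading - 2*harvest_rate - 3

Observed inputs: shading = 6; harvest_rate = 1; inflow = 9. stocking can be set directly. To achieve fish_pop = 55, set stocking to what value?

Substituting into the temp_strat equation gives temp_strat = -3*stocking + 21.
Substituting into the fish_pop equation gives fish_pop = -12*stocking + 67.
Solve -12*stocking + 67 = 55: stocking = (55 - 67) / -12 = 1.

stocking = 1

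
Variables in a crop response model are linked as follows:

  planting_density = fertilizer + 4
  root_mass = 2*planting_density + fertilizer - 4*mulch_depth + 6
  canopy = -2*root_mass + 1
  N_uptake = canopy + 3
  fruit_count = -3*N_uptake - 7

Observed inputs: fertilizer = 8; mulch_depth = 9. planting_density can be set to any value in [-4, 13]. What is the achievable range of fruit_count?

Intervening on planting_density fixes its value directly, overriding its dependence on fertilizer.
Substituting into the root_mass equation gives root_mass = 2*planting_density - 22.
This gives canopy = -4*planting_density + 45.
So N_uptake = -4*planting_density + 48.
This gives fruit_count = 12*planting_density - 151.
Linear in planting_density, so extremes are at the endpoints: planting_density = -4 gives fruit_count = -199; planting_density = 13 gives fruit_count = 5.

-199 to 5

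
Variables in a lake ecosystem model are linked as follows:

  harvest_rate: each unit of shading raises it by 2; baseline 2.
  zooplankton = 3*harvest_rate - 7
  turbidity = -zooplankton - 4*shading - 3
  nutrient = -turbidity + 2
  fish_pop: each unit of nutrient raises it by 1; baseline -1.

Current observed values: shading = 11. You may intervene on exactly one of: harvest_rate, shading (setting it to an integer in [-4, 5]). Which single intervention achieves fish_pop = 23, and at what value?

set shading = 2

Intervening on harvest_rate: fish_pop = 3*harvest_rate + 41. Reaching 23 requires harvest_rate = -6, outside [-4, 5].
Intervening on shading: with other inputs at their observed values, fish_pop = 10*shading + 3. Solving for 23 gives shading = 2, within [-4, 5].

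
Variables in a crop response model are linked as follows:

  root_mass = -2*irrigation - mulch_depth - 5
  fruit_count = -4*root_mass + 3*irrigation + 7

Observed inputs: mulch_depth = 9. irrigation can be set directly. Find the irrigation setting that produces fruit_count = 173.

irrigation = 10

Substituting into the root_mass equation gives root_mass = -2*irrigation - 14.
Substituting into the fruit_count equation gives fruit_count = 11*irrigation + 63.
Solve 11*irrigation + 63 = 173: irrigation = (173 - 63) / 11 = 10.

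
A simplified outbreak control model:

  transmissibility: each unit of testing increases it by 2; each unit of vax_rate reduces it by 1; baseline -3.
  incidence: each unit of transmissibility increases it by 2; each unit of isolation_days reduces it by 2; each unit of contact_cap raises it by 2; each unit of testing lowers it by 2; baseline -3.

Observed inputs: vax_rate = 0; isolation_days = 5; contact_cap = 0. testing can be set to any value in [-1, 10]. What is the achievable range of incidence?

-21 to 1

Substituting into the transmissibility equation gives transmissibility = 2*testing - 3.
Substituting into the incidence equation gives incidence = 2*testing - 19.
Linear in testing, so extremes are at the endpoints: testing = -1 gives incidence = -21; testing = 10 gives incidence = 1.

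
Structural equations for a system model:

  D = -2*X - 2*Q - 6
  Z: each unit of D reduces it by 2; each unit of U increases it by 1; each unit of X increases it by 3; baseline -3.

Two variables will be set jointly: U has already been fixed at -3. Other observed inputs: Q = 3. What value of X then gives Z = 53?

X = 5

With U held at -3:
Substituting into the D equation gives D = -2*X - 12.
Z becomes 7*X + 18.
Solve 7*X + 18 = 53: X = (53 - 18) / 7 = 5.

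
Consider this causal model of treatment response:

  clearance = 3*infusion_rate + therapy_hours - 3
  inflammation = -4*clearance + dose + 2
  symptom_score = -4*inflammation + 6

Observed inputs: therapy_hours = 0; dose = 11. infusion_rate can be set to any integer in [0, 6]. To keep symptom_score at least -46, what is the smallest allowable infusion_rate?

Substituting into the clearance equation gives clearance = 3*infusion_rate - 3.
Substituting into the inflammation equation gives inflammation = -12*infusion_rate + 25.
Substituting into the symptom_score equation gives symptom_score = 48*infusion_rate - 94.
Require 48*infusion_rate - 94 ≥ -46, so infusion_rate ≥ 1.
The smallest integer in [0, 6] satisfying this is 1.

infusion_rate = 1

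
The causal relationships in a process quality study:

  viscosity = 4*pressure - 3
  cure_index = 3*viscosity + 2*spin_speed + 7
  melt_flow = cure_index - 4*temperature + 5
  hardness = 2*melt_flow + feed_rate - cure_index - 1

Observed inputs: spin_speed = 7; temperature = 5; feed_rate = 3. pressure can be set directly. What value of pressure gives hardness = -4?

Substituting into the cure_index equation gives cure_index = 12*pressure + 12.
Substituting into the melt_flow equation gives melt_flow = 12*pressure - 3.
This gives hardness = 12*pressure - 16.
Solve 12*pressure - 16 = -4: pressure = (-4 + 16) / 12 = 1.

pressure = 1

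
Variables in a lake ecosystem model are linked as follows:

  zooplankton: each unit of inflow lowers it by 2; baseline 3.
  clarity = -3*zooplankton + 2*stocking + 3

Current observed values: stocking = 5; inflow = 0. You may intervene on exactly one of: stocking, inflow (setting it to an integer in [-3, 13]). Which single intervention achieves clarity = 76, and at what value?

set inflow = 12

Intervening on stocking: clarity = 2*stocking - 6. Reaching 76 requires stocking = 41, outside [-3, 13].
Intervening on inflow: with other inputs at their observed values, clarity = 6*inflow + 4. Solving for 76 gives inflow = 12, within [-3, 13].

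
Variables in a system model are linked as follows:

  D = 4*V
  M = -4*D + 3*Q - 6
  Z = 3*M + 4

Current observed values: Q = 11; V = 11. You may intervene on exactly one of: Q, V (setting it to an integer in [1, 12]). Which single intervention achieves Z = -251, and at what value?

set V = 7

Intervening on Q: Z = 9*Q - 542. Reaching -251 requires Q = 97/3, not an integer.
Intervening on V: with other inputs at their observed values, Z = -48*V + 85. Solving for -251 gives V = 7, within [1, 12].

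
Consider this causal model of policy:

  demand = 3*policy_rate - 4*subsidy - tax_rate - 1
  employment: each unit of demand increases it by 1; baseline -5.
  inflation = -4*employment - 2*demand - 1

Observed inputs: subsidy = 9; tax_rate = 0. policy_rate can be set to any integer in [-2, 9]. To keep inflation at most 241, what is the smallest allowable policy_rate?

Substituting into the demand equation gives demand = 3*policy_rate - 37.
So employment = 3*policy_rate - 42.
Substituting into the inflation equation gives inflation = -18*policy_rate + 241.
Require -18*policy_rate + 241 ≤ 241, so policy_rate ≥ 0.
The smallest integer in [-2, 9] satisfying this is 0.

policy_rate = 0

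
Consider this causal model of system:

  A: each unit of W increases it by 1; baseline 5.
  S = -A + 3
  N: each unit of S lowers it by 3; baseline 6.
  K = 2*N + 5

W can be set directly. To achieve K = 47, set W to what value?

W = 3

Substituting into the S equation gives S = -W - 2.
Substituting into the N equation gives N = 3*W + 12.
Substituting into the K equation gives K = 6*W + 29.
Solve 6*W + 29 = 47: W = (47 - 29) / 6 = 3.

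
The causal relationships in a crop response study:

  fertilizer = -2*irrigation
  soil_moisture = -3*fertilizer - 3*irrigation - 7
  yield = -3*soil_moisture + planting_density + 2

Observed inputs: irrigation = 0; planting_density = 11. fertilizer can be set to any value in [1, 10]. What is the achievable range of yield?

Intervening on fertilizer fixes its value directly, overriding its dependence on irrigation.
Substituting into the soil_moisture equation gives soil_moisture = -3*fertilizer - 7.
Substituting into the yield equation gives yield = 9*fertilizer + 34.
Linear in fertilizer, so extremes are at the endpoints: fertilizer = 1 gives yield = 43; fertilizer = 10 gives yield = 124.

43 to 124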